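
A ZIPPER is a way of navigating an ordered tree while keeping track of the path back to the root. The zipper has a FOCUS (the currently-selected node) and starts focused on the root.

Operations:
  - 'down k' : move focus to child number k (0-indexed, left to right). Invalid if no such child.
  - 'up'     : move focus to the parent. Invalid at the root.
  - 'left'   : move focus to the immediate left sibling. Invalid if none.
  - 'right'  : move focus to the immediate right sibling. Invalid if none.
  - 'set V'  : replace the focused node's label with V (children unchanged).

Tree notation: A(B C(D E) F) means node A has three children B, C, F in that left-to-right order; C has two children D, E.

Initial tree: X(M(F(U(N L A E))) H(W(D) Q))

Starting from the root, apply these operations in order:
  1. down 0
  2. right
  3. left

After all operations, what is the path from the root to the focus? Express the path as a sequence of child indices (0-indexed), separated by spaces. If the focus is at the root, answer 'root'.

Step 1 (down 0): focus=M path=0 depth=1 children=['F'] left=[] right=['H'] parent=X
Step 2 (right): focus=H path=1 depth=1 children=['W', 'Q'] left=['M'] right=[] parent=X
Step 3 (left): focus=M path=0 depth=1 children=['F'] left=[] right=['H'] parent=X

Answer: 0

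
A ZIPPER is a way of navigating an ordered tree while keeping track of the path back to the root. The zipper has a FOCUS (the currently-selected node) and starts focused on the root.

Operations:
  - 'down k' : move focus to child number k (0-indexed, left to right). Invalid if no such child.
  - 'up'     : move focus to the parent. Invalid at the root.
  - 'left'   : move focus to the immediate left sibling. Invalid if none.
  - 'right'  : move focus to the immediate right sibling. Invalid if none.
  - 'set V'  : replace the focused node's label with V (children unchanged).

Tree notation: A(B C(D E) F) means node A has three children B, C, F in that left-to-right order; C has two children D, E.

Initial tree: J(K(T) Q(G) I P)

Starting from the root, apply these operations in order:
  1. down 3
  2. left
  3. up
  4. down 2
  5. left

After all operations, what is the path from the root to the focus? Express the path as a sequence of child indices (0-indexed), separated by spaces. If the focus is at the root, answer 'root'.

Step 1 (down 3): focus=P path=3 depth=1 children=[] left=['K', 'Q', 'I'] right=[] parent=J
Step 2 (left): focus=I path=2 depth=1 children=[] left=['K', 'Q'] right=['P'] parent=J
Step 3 (up): focus=J path=root depth=0 children=['K', 'Q', 'I', 'P'] (at root)
Step 4 (down 2): focus=I path=2 depth=1 children=[] left=['K', 'Q'] right=['P'] parent=J
Step 5 (left): focus=Q path=1 depth=1 children=['G'] left=['K'] right=['I', 'P'] parent=J

Answer: 1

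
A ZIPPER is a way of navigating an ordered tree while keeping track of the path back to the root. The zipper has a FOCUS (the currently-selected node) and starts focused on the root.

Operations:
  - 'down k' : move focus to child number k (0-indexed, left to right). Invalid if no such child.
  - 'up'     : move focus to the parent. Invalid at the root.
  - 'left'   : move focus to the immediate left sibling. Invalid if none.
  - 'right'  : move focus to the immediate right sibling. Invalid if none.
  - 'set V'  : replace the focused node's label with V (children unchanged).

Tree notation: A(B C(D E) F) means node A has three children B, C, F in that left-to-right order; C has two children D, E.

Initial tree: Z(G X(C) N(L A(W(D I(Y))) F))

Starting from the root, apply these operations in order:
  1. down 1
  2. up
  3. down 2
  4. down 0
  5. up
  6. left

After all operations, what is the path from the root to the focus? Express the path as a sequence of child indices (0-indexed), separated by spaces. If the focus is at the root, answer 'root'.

Answer: 1

Derivation:
Step 1 (down 1): focus=X path=1 depth=1 children=['C'] left=['G'] right=['N'] parent=Z
Step 2 (up): focus=Z path=root depth=0 children=['G', 'X', 'N'] (at root)
Step 3 (down 2): focus=N path=2 depth=1 children=['L', 'A', 'F'] left=['G', 'X'] right=[] parent=Z
Step 4 (down 0): focus=L path=2/0 depth=2 children=[] left=[] right=['A', 'F'] parent=N
Step 5 (up): focus=N path=2 depth=1 children=['L', 'A', 'F'] left=['G', 'X'] right=[] parent=Z
Step 6 (left): focus=X path=1 depth=1 children=['C'] left=['G'] right=['N'] parent=Z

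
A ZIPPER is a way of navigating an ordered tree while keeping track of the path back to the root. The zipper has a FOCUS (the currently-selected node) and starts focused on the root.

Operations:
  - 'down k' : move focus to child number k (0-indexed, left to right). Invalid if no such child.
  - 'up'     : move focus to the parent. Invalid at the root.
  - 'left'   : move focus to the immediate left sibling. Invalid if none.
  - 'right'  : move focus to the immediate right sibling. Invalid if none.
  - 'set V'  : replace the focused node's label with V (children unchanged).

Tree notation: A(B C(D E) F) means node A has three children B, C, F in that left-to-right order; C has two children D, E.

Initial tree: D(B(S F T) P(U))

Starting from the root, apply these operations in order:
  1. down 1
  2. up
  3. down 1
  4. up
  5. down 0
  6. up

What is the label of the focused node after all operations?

Answer: D

Derivation:
Step 1 (down 1): focus=P path=1 depth=1 children=['U'] left=['B'] right=[] parent=D
Step 2 (up): focus=D path=root depth=0 children=['B', 'P'] (at root)
Step 3 (down 1): focus=P path=1 depth=1 children=['U'] left=['B'] right=[] parent=D
Step 4 (up): focus=D path=root depth=0 children=['B', 'P'] (at root)
Step 5 (down 0): focus=B path=0 depth=1 children=['S', 'F', 'T'] left=[] right=['P'] parent=D
Step 6 (up): focus=D path=root depth=0 children=['B', 'P'] (at root)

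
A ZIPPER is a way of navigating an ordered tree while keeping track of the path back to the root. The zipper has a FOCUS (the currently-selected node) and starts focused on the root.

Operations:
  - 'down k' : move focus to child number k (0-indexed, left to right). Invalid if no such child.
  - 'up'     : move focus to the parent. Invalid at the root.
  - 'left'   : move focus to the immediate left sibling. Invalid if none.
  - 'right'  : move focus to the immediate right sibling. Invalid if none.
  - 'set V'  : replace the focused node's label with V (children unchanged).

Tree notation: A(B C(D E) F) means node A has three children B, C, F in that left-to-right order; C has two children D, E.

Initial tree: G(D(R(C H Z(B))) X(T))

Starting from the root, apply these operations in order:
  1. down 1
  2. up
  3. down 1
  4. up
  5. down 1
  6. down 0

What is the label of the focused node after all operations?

Answer: T

Derivation:
Step 1 (down 1): focus=X path=1 depth=1 children=['T'] left=['D'] right=[] parent=G
Step 2 (up): focus=G path=root depth=0 children=['D', 'X'] (at root)
Step 3 (down 1): focus=X path=1 depth=1 children=['T'] left=['D'] right=[] parent=G
Step 4 (up): focus=G path=root depth=0 children=['D', 'X'] (at root)
Step 5 (down 1): focus=X path=1 depth=1 children=['T'] left=['D'] right=[] parent=G
Step 6 (down 0): focus=T path=1/0 depth=2 children=[] left=[] right=[] parent=X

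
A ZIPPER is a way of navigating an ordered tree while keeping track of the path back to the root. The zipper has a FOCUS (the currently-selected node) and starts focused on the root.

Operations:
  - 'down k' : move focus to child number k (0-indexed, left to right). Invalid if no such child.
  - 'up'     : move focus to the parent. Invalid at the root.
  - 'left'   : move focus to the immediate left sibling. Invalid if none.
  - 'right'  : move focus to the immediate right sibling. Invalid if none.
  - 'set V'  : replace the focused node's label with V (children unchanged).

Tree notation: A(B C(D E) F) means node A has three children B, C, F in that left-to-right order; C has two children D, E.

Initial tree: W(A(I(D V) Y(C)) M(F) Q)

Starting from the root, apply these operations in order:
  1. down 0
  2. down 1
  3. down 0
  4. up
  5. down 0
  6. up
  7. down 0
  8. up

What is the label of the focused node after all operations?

Step 1 (down 0): focus=A path=0 depth=1 children=['I', 'Y'] left=[] right=['M', 'Q'] parent=W
Step 2 (down 1): focus=Y path=0/1 depth=2 children=['C'] left=['I'] right=[] parent=A
Step 3 (down 0): focus=C path=0/1/0 depth=3 children=[] left=[] right=[] parent=Y
Step 4 (up): focus=Y path=0/1 depth=2 children=['C'] left=['I'] right=[] parent=A
Step 5 (down 0): focus=C path=0/1/0 depth=3 children=[] left=[] right=[] parent=Y
Step 6 (up): focus=Y path=0/1 depth=2 children=['C'] left=['I'] right=[] parent=A
Step 7 (down 0): focus=C path=0/1/0 depth=3 children=[] left=[] right=[] parent=Y
Step 8 (up): focus=Y path=0/1 depth=2 children=['C'] left=['I'] right=[] parent=A

Answer: Y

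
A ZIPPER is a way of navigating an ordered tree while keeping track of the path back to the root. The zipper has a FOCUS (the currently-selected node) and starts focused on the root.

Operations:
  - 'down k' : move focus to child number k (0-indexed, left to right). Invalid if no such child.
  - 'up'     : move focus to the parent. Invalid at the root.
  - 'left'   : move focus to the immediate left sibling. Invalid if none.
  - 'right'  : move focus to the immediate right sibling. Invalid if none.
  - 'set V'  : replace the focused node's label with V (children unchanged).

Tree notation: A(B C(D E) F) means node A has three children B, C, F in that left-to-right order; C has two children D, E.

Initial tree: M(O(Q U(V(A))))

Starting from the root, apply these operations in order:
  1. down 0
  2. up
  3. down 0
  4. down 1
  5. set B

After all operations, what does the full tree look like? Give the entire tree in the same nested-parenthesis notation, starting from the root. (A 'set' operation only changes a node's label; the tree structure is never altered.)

Answer: M(O(Q B(V(A))))

Derivation:
Step 1 (down 0): focus=O path=0 depth=1 children=['Q', 'U'] left=[] right=[] parent=M
Step 2 (up): focus=M path=root depth=0 children=['O'] (at root)
Step 3 (down 0): focus=O path=0 depth=1 children=['Q', 'U'] left=[] right=[] parent=M
Step 4 (down 1): focus=U path=0/1 depth=2 children=['V'] left=['Q'] right=[] parent=O
Step 5 (set B): focus=B path=0/1 depth=2 children=['V'] left=['Q'] right=[] parent=O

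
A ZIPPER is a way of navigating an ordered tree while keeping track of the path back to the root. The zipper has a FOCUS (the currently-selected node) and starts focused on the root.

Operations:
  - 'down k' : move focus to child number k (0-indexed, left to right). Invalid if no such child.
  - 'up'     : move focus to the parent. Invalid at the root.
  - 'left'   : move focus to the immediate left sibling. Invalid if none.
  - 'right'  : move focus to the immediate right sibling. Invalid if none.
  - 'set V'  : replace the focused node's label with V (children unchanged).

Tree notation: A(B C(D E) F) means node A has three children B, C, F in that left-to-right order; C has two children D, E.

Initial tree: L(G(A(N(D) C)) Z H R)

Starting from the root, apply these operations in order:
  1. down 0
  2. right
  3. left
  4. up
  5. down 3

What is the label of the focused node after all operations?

Answer: R

Derivation:
Step 1 (down 0): focus=G path=0 depth=1 children=['A'] left=[] right=['Z', 'H', 'R'] parent=L
Step 2 (right): focus=Z path=1 depth=1 children=[] left=['G'] right=['H', 'R'] parent=L
Step 3 (left): focus=G path=0 depth=1 children=['A'] left=[] right=['Z', 'H', 'R'] parent=L
Step 4 (up): focus=L path=root depth=0 children=['G', 'Z', 'H', 'R'] (at root)
Step 5 (down 3): focus=R path=3 depth=1 children=[] left=['G', 'Z', 'H'] right=[] parent=L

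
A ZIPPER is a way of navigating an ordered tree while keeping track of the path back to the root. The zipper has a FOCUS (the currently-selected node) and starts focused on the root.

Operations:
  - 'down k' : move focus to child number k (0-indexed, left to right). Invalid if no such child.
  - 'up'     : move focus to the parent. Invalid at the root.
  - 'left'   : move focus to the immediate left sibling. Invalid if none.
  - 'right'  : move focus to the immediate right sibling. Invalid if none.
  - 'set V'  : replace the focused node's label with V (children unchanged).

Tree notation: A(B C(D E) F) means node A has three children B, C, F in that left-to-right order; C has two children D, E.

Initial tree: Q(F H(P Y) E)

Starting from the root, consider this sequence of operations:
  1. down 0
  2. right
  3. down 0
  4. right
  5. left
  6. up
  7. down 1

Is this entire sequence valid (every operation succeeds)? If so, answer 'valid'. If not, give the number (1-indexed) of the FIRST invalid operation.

Answer: valid

Derivation:
Step 1 (down 0): focus=F path=0 depth=1 children=[] left=[] right=['H', 'E'] parent=Q
Step 2 (right): focus=H path=1 depth=1 children=['P', 'Y'] left=['F'] right=['E'] parent=Q
Step 3 (down 0): focus=P path=1/0 depth=2 children=[] left=[] right=['Y'] parent=H
Step 4 (right): focus=Y path=1/1 depth=2 children=[] left=['P'] right=[] parent=H
Step 5 (left): focus=P path=1/0 depth=2 children=[] left=[] right=['Y'] parent=H
Step 6 (up): focus=H path=1 depth=1 children=['P', 'Y'] left=['F'] right=['E'] parent=Q
Step 7 (down 1): focus=Y path=1/1 depth=2 children=[] left=['P'] right=[] parent=H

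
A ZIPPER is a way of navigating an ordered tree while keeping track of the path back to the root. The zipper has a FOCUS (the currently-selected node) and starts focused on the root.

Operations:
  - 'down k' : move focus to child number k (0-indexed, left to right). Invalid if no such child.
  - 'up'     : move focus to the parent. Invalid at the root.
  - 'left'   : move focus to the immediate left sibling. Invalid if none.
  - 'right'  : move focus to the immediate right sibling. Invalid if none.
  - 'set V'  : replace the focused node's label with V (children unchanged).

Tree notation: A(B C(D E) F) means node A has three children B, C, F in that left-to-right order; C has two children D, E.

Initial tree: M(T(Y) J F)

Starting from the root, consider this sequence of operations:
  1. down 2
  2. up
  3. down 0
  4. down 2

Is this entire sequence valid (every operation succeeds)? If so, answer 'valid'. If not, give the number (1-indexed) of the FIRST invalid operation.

Answer: 4

Derivation:
Step 1 (down 2): focus=F path=2 depth=1 children=[] left=['T', 'J'] right=[] parent=M
Step 2 (up): focus=M path=root depth=0 children=['T', 'J', 'F'] (at root)
Step 3 (down 0): focus=T path=0 depth=1 children=['Y'] left=[] right=['J', 'F'] parent=M
Step 4 (down 2): INVALID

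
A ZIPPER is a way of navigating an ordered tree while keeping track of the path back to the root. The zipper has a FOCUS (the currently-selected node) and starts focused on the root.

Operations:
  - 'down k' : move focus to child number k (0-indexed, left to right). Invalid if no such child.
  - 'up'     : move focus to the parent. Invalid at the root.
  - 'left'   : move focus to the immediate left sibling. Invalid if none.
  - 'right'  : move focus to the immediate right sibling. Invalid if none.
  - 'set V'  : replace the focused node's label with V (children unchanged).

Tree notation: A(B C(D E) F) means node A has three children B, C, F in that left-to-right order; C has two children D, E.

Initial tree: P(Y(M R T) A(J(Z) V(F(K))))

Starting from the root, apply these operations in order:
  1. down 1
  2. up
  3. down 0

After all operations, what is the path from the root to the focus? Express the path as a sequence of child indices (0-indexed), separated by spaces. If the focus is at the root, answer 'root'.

Answer: 0

Derivation:
Step 1 (down 1): focus=A path=1 depth=1 children=['J', 'V'] left=['Y'] right=[] parent=P
Step 2 (up): focus=P path=root depth=0 children=['Y', 'A'] (at root)
Step 3 (down 0): focus=Y path=0 depth=1 children=['M', 'R', 'T'] left=[] right=['A'] parent=P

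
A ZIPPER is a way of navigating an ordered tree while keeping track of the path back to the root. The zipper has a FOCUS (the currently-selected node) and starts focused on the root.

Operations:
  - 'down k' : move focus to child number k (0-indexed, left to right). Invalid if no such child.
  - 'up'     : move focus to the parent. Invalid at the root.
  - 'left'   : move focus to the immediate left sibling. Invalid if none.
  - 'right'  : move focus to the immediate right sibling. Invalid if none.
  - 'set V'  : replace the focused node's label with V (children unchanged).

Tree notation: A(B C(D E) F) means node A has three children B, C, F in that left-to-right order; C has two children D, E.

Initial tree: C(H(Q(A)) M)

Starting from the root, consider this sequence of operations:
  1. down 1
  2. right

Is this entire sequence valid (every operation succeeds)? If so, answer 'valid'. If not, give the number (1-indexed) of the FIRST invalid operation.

Answer: 2

Derivation:
Step 1 (down 1): focus=M path=1 depth=1 children=[] left=['H'] right=[] parent=C
Step 2 (right): INVALID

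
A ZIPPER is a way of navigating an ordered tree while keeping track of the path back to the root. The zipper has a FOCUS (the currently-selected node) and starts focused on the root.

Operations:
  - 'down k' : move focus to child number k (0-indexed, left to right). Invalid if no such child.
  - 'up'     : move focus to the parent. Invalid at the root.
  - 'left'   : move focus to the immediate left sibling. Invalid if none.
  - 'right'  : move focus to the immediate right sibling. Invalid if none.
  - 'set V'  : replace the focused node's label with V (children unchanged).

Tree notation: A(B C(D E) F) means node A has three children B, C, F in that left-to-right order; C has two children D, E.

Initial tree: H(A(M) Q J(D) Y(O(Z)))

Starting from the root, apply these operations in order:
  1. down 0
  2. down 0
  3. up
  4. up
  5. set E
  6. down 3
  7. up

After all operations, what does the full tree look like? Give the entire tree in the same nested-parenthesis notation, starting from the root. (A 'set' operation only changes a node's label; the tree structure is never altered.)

Step 1 (down 0): focus=A path=0 depth=1 children=['M'] left=[] right=['Q', 'J', 'Y'] parent=H
Step 2 (down 0): focus=M path=0/0 depth=2 children=[] left=[] right=[] parent=A
Step 3 (up): focus=A path=0 depth=1 children=['M'] left=[] right=['Q', 'J', 'Y'] parent=H
Step 4 (up): focus=H path=root depth=0 children=['A', 'Q', 'J', 'Y'] (at root)
Step 5 (set E): focus=E path=root depth=0 children=['A', 'Q', 'J', 'Y'] (at root)
Step 6 (down 3): focus=Y path=3 depth=1 children=['O'] left=['A', 'Q', 'J'] right=[] parent=E
Step 7 (up): focus=E path=root depth=0 children=['A', 'Q', 'J', 'Y'] (at root)

Answer: E(A(M) Q J(D) Y(O(Z)))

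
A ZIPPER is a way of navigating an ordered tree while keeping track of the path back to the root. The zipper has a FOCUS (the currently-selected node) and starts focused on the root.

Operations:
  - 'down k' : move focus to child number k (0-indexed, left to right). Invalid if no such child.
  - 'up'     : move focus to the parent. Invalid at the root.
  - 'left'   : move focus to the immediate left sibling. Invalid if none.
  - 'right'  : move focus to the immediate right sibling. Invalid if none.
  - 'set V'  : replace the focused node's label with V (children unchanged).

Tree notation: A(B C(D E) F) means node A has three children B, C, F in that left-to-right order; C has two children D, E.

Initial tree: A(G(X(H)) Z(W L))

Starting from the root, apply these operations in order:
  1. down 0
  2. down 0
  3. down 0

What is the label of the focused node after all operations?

Step 1 (down 0): focus=G path=0 depth=1 children=['X'] left=[] right=['Z'] parent=A
Step 2 (down 0): focus=X path=0/0 depth=2 children=['H'] left=[] right=[] parent=G
Step 3 (down 0): focus=H path=0/0/0 depth=3 children=[] left=[] right=[] parent=X

Answer: H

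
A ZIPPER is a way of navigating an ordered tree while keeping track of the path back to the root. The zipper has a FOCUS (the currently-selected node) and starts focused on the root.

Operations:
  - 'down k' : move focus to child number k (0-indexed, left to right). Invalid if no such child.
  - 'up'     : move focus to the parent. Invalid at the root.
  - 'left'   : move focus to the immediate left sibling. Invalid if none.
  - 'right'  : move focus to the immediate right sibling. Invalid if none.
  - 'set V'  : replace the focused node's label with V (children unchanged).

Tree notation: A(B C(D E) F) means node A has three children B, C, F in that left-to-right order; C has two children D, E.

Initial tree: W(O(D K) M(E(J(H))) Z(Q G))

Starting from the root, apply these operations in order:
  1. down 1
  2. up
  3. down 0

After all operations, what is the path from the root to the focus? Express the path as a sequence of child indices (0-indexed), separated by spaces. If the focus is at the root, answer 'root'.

Answer: 0

Derivation:
Step 1 (down 1): focus=M path=1 depth=1 children=['E'] left=['O'] right=['Z'] parent=W
Step 2 (up): focus=W path=root depth=0 children=['O', 'M', 'Z'] (at root)
Step 3 (down 0): focus=O path=0 depth=1 children=['D', 'K'] left=[] right=['M', 'Z'] parent=W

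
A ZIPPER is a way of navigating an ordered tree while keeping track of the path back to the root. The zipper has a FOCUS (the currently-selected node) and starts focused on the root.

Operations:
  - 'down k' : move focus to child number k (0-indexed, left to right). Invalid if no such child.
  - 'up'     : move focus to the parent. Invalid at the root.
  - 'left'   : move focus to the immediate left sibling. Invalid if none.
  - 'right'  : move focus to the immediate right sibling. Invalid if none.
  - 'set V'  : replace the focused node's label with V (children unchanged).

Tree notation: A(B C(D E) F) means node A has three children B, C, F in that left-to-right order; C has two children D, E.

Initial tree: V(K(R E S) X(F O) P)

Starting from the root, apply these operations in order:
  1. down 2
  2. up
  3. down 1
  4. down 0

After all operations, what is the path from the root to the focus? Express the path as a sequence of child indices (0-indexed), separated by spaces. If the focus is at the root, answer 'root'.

Step 1 (down 2): focus=P path=2 depth=1 children=[] left=['K', 'X'] right=[] parent=V
Step 2 (up): focus=V path=root depth=0 children=['K', 'X', 'P'] (at root)
Step 3 (down 1): focus=X path=1 depth=1 children=['F', 'O'] left=['K'] right=['P'] parent=V
Step 4 (down 0): focus=F path=1/0 depth=2 children=[] left=[] right=['O'] parent=X

Answer: 1 0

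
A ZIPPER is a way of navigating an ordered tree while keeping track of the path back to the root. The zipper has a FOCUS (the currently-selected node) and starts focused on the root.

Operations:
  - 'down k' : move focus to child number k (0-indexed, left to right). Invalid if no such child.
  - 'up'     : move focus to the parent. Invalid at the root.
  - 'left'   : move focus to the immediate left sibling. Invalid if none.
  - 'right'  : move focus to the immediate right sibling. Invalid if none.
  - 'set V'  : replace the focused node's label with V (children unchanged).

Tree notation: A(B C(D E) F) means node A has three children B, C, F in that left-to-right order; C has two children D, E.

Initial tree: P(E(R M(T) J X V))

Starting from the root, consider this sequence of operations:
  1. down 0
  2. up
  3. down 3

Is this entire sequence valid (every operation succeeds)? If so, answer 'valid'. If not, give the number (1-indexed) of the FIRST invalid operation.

Answer: 3

Derivation:
Step 1 (down 0): focus=E path=0 depth=1 children=['R', 'M', 'J', 'X', 'V'] left=[] right=[] parent=P
Step 2 (up): focus=P path=root depth=0 children=['E'] (at root)
Step 3 (down 3): INVALID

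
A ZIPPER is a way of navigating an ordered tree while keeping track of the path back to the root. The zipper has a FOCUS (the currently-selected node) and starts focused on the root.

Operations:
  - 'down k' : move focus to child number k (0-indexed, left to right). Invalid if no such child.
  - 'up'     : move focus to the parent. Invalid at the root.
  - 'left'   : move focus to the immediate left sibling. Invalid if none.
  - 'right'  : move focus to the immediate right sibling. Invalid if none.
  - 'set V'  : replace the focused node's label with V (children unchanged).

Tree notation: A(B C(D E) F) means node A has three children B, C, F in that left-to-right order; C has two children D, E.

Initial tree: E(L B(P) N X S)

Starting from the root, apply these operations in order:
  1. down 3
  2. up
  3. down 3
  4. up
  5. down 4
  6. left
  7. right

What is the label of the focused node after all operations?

Answer: S

Derivation:
Step 1 (down 3): focus=X path=3 depth=1 children=[] left=['L', 'B', 'N'] right=['S'] parent=E
Step 2 (up): focus=E path=root depth=0 children=['L', 'B', 'N', 'X', 'S'] (at root)
Step 3 (down 3): focus=X path=3 depth=1 children=[] left=['L', 'B', 'N'] right=['S'] parent=E
Step 4 (up): focus=E path=root depth=0 children=['L', 'B', 'N', 'X', 'S'] (at root)
Step 5 (down 4): focus=S path=4 depth=1 children=[] left=['L', 'B', 'N', 'X'] right=[] parent=E
Step 6 (left): focus=X path=3 depth=1 children=[] left=['L', 'B', 'N'] right=['S'] parent=E
Step 7 (right): focus=S path=4 depth=1 children=[] left=['L', 'B', 'N', 'X'] right=[] parent=E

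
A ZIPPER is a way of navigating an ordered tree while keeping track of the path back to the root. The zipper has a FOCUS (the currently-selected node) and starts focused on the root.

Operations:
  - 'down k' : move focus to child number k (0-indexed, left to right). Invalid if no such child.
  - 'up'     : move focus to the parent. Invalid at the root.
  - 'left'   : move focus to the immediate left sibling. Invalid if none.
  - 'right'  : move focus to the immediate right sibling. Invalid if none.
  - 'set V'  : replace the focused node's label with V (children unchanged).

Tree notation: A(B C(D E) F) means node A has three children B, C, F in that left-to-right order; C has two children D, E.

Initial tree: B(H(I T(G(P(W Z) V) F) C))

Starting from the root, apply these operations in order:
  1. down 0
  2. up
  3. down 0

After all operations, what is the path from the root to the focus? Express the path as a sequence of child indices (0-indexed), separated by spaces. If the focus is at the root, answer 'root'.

Answer: 0

Derivation:
Step 1 (down 0): focus=H path=0 depth=1 children=['I', 'T', 'C'] left=[] right=[] parent=B
Step 2 (up): focus=B path=root depth=0 children=['H'] (at root)
Step 3 (down 0): focus=H path=0 depth=1 children=['I', 'T', 'C'] left=[] right=[] parent=B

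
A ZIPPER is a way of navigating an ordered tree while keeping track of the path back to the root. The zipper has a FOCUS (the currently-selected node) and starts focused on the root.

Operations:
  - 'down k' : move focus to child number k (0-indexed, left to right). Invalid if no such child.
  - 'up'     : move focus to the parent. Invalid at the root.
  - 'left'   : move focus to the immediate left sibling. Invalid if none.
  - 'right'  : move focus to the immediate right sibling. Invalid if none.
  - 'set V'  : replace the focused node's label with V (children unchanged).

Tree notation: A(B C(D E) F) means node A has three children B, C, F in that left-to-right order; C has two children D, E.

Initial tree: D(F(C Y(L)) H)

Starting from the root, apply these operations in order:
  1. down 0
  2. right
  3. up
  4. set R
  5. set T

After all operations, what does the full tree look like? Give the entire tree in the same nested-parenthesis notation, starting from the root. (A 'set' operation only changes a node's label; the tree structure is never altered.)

Step 1 (down 0): focus=F path=0 depth=1 children=['C', 'Y'] left=[] right=['H'] parent=D
Step 2 (right): focus=H path=1 depth=1 children=[] left=['F'] right=[] parent=D
Step 3 (up): focus=D path=root depth=0 children=['F', 'H'] (at root)
Step 4 (set R): focus=R path=root depth=0 children=['F', 'H'] (at root)
Step 5 (set T): focus=T path=root depth=0 children=['F', 'H'] (at root)

Answer: T(F(C Y(L)) H)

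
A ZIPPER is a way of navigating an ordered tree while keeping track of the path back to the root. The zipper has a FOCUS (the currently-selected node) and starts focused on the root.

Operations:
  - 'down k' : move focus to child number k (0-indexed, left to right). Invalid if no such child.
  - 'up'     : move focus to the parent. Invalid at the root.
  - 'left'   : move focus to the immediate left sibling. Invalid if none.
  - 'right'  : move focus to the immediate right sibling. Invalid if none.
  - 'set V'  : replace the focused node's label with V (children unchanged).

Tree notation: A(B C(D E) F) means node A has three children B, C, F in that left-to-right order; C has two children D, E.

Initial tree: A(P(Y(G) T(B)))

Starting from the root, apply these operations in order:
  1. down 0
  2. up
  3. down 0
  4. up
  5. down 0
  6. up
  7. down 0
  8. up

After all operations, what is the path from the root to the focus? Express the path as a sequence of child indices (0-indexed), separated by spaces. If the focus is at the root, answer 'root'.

Answer: root

Derivation:
Step 1 (down 0): focus=P path=0 depth=1 children=['Y', 'T'] left=[] right=[] parent=A
Step 2 (up): focus=A path=root depth=0 children=['P'] (at root)
Step 3 (down 0): focus=P path=0 depth=1 children=['Y', 'T'] left=[] right=[] parent=A
Step 4 (up): focus=A path=root depth=0 children=['P'] (at root)
Step 5 (down 0): focus=P path=0 depth=1 children=['Y', 'T'] left=[] right=[] parent=A
Step 6 (up): focus=A path=root depth=0 children=['P'] (at root)
Step 7 (down 0): focus=P path=0 depth=1 children=['Y', 'T'] left=[] right=[] parent=A
Step 8 (up): focus=A path=root depth=0 children=['P'] (at root)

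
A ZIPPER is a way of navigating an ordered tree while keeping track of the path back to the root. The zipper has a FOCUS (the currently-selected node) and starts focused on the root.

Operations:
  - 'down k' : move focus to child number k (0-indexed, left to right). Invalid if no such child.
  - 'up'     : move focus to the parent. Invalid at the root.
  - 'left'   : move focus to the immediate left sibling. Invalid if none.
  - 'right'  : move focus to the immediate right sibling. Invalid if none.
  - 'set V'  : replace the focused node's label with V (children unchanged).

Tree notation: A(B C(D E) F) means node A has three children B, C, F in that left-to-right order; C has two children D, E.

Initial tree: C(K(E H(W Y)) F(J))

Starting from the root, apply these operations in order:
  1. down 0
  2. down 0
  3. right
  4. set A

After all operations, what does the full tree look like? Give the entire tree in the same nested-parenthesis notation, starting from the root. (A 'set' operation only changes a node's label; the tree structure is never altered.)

Answer: C(K(E A(W Y)) F(J))

Derivation:
Step 1 (down 0): focus=K path=0 depth=1 children=['E', 'H'] left=[] right=['F'] parent=C
Step 2 (down 0): focus=E path=0/0 depth=2 children=[] left=[] right=['H'] parent=K
Step 3 (right): focus=H path=0/1 depth=2 children=['W', 'Y'] left=['E'] right=[] parent=K
Step 4 (set A): focus=A path=0/1 depth=2 children=['W', 'Y'] left=['E'] right=[] parent=K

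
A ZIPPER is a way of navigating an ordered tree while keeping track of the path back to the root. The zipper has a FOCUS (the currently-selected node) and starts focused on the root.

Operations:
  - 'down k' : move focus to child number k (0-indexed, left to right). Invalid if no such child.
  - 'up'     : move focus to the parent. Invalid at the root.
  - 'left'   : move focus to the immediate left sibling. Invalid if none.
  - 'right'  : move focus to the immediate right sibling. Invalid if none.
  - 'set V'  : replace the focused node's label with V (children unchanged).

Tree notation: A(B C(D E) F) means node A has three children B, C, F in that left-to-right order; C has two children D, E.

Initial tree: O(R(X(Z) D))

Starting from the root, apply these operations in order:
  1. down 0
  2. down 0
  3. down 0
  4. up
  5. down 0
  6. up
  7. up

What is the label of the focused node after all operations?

Step 1 (down 0): focus=R path=0 depth=1 children=['X', 'D'] left=[] right=[] parent=O
Step 2 (down 0): focus=X path=0/0 depth=2 children=['Z'] left=[] right=['D'] parent=R
Step 3 (down 0): focus=Z path=0/0/0 depth=3 children=[] left=[] right=[] parent=X
Step 4 (up): focus=X path=0/0 depth=2 children=['Z'] left=[] right=['D'] parent=R
Step 5 (down 0): focus=Z path=0/0/0 depth=3 children=[] left=[] right=[] parent=X
Step 6 (up): focus=X path=0/0 depth=2 children=['Z'] left=[] right=['D'] parent=R
Step 7 (up): focus=R path=0 depth=1 children=['X', 'D'] left=[] right=[] parent=O

Answer: R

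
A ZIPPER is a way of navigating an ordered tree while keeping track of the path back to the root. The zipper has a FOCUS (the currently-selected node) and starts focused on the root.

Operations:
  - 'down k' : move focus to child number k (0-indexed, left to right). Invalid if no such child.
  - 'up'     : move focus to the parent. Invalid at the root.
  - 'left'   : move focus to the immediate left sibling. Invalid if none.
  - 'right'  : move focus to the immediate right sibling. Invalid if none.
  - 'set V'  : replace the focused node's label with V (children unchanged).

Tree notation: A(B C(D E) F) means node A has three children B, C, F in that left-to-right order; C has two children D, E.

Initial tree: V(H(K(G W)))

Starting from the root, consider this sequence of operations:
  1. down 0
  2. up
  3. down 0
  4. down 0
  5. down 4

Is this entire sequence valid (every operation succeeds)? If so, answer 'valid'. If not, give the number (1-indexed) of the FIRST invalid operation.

Answer: 5

Derivation:
Step 1 (down 0): focus=H path=0 depth=1 children=['K'] left=[] right=[] parent=V
Step 2 (up): focus=V path=root depth=0 children=['H'] (at root)
Step 3 (down 0): focus=H path=0 depth=1 children=['K'] left=[] right=[] parent=V
Step 4 (down 0): focus=K path=0/0 depth=2 children=['G', 'W'] left=[] right=[] parent=H
Step 5 (down 4): INVALID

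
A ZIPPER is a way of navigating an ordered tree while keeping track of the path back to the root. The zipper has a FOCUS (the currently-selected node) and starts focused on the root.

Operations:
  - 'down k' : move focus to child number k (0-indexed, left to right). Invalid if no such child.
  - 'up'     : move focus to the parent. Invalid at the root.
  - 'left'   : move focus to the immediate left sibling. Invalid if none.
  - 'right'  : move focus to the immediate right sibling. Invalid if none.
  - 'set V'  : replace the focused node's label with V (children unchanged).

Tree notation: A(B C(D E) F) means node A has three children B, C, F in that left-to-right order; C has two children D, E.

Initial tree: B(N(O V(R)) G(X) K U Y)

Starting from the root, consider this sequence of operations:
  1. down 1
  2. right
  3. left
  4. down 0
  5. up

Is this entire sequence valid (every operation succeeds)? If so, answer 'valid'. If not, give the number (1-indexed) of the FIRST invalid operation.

Step 1 (down 1): focus=G path=1 depth=1 children=['X'] left=['N'] right=['K', 'U', 'Y'] parent=B
Step 2 (right): focus=K path=2 depth=1 children=[] left=['N', 'G'] right=['U', 'Y'] parent=B
Step 3 (left): focus=G path=1 depth=1 children=['X'] left=['N'] right=['K', 'U', 'Y'] parent=B
Step 4 (down 0): focus=X path=1/0 depth=2 children=[] left=[] right=[] parent=G
Step 5 (up): focus=G path=1 depth=1 children=['X'] left=['N'] right=['K', 'U', 'Y'] parent=B

Answer: valid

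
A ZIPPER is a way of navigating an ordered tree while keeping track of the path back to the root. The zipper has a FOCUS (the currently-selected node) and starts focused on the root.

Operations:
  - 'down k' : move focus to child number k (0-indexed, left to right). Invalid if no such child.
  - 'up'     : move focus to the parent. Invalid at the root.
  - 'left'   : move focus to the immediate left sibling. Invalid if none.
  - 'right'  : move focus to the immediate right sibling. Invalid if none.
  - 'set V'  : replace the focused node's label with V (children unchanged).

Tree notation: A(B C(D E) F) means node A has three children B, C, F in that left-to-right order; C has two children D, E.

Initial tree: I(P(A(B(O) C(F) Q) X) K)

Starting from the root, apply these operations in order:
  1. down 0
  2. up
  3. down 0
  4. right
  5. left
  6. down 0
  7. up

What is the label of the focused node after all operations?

Answer: P

Derivation:
Step 1 (down 0): focus=P path=0 depth=1 children=['A', 'X'] left=[] right=['K'] parent=I
Step 2 (up): focus=I path=root depth=0 children=['P', 'K'] (at root)
Step 3 (down 0): focus=P path=0 depth=1 children=['A', 'X'] left=[] right=['K'] parent=I
Step 4 (right): focus=K path=1 depth=1 children=[] left=['P'] right=[] parent=I
Step 5 (left): focus=P path=0 depth=1 children=['A', 'X'] left=[] right=['K'] parent=I
Step 6 (down 0): focus=A path=0/0 depth=2 children=['B', 'C', 'Q'] left=[] right=['X'] parent=P
Step 7 (up): focus=P path=0 depth=1 children=['A', 'X'] left=[] right=['K'] parent=I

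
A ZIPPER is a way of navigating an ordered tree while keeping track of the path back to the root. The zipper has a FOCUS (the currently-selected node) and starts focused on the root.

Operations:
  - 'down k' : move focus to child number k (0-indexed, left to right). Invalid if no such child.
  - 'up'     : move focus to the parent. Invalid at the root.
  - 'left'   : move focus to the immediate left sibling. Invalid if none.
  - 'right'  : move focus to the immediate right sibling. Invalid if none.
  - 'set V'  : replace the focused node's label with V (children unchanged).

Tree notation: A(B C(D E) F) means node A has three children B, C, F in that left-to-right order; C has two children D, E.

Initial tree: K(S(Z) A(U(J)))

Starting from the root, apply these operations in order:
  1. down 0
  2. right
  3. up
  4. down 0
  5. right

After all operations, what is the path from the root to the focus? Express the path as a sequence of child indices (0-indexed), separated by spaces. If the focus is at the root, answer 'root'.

Step 1 (down 0): focus=S path=0 depth=1 children=['Z'] left=[] right=['A'] parent=K
Step 2 (right): focus=A path=1 depth=1 children=['U'] left=['S'] right=[] parent=K
Step 3 (up): focus=K path=root depth=0 children=['S', 'A'] (at root)
Step 4 (down 0): focus=S path=0 depth=1 children=['Z'] left=[] right=['A'] parent=K
Step 5 (right): focus=A path=1 depth=1 children=['U'] left=['S'] right=[] parent=K

Answer: 1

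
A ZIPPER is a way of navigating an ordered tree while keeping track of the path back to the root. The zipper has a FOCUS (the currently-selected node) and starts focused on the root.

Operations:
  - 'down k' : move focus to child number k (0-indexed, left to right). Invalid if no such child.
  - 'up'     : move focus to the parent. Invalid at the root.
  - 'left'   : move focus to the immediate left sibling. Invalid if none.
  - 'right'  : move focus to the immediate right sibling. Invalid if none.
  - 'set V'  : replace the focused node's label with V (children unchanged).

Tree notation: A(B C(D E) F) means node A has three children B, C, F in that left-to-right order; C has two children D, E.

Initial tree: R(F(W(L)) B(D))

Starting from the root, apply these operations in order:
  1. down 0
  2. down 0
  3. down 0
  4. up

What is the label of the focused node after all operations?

Step 1 (down 0): focus=F path=0 depth=1 children=['W'] left=[] right=['B'] parent=R
Step 2 (down 0): focus=W path=0/0 depth=2 children=['L'] left=[] right=[] parent=F
Step 3 (down 0): focus=L path=0/0/0 depth=3 children=[] left=[] right=[] parent=W
Step 4 (up): focus=W path=0/0 depth=2 children=['L'] left=[] right=[] parent=F

Answer: W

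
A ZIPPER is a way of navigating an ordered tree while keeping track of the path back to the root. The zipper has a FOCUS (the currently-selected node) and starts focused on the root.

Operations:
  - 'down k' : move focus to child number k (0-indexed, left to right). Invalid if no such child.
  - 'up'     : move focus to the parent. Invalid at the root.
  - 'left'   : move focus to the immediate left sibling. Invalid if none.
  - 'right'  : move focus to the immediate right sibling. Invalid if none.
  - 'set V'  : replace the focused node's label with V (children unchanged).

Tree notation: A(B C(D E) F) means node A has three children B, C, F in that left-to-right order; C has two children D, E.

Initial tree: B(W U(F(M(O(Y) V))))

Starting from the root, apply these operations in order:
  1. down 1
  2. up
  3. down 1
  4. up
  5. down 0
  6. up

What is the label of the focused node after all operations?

Step 1 (down 1): focus=U path=1 depth=1 children=['F'] left=['W'] right=[] parent=B
Step 2 (up): focus=B path=root depth=0 children=['W', 'U'] (at root)
Step 3 (down 1): focus=U path=1 depth=1 children=['F'] left=['W'] right=[] parent=B
Step 4 (up): focus=B path=root depth=0 children=['W', 'U'] (at root)
Step 5 (down 0): focus=W path=0 depth=1 children=[] left=[] right=['U'] parent=B
Step 6 (up): focus=B path=root depth=0 children=['W', 'U'] (at root)

Answer: B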